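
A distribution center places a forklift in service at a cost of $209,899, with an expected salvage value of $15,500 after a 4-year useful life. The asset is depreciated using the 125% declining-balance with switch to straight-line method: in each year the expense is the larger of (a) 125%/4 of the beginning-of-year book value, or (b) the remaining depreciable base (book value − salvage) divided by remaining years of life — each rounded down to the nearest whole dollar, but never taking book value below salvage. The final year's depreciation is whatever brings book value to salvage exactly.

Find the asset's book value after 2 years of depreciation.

Depreciable base = $209,899 − $15,500 = $194,399.
Year 1: DB = ⌊$209,899 × 125%/4⌋ = $65,593; SL = ⌊$194,399/4⌋ = $48,599 → take DB $65,593. Book value $144,306.
Year 2: DB = ⌊$144,306 × 125%/4⌋ = $45,095; SL = ⌊$128,806/3⌋ = $42,935 → take DB $45,095. Book value $99,211.

$99,211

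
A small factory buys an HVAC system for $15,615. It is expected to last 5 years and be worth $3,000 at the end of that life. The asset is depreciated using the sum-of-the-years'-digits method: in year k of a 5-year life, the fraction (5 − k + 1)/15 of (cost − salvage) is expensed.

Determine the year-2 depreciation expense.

Depreciable base = $15,615 − $3,000 = $12,615.
Sum of the years' digits = 5+4+3+2+1 = 15.
Year 1: $12,615 × 5/15 = $4,205. Book value $11,410.
Year 2: $12,615 × 4/15 = $3,364. Book value $8,046.

$3,364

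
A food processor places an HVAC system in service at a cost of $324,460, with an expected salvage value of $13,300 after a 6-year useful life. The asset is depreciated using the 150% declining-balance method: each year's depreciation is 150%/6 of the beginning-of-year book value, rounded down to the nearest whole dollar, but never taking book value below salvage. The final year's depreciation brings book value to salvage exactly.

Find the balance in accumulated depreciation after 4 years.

$221,798

Depreciable base = $324,460 − $13,300 = $311,160.
Year 1: ⌊$324,460 × 150%/6⌋ = $81,115. Book value $243,345.
Year 2: ⌊$243,345 × 150%/6⌋ = $60,836. Book value $182,509.
Year 3: ⌊$182,509 × 150%/6⌋ = $45,627. Book value $136,882.
Year 4: ⌊$136,882 × 150%/6⌋ = $34,220. Book value $102,662.
Accumulated through year 4 = $324,460 − $102,662 = $221,798.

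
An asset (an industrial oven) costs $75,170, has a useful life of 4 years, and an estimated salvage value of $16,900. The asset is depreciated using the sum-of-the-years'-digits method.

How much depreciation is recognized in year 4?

$5,827

Depreciable base = $75,170 − $16,900 = $58,270.
Sum of the years' digits = 4+3+2+1 = 10.
Year 1: $58,270 × 4/10 = $23,308. Book value $51,862.
Year 2: $58,270 × 3/10 = $17,481. Book value $34,381.
Year 3: $58,270 × 2/10 = $11,654. Book value $22,727.
Year 4: $58,270 × 1/10 = $5,827. Book value $16,900.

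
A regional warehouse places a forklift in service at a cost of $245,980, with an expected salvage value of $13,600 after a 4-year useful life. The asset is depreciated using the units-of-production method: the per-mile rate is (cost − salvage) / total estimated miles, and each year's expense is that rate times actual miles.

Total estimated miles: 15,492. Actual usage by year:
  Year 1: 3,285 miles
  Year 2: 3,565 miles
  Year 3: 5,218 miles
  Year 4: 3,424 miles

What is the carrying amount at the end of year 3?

$64,960

Depreciable base = $245,980 − $13,600 = $232,380.
Rate = $232,380 / 15,492 miles = $15 per mile.
Year 1: 3,285 × $15 = $49,275. Book value $196,705.
Year 2: 3,565 × $15 = $53,475. Book value $143,230.
Year 3: 5,218 × $15 = $78,270. Book value $64,960.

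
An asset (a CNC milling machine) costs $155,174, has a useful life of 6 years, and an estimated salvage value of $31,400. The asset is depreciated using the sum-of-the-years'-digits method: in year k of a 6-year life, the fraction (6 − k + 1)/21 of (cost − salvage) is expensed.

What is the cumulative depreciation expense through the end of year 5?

$117,880

Depreciable base = $155,174 − $31,400 = $123,774.
Sum of the years' digits = 6+5+4+3+2+1 = 21.
Year 1: $123,774 × 6/21 = $35,364. Book value $119,810.
Year 2: $123,774 × 5/21 = $29,470. Book value $90,340.
Year 3: $123,774 × 4/21 = $23,576. Book value $66,764.
Year 4: $123,774 × 3/21 = $17,682. Book value $49,082.
Year 5: $123,774 × 2/21 = $11,788. Book value $37,294.
Accumulated through year 5 = $155,174 − $37,294 = $117,880.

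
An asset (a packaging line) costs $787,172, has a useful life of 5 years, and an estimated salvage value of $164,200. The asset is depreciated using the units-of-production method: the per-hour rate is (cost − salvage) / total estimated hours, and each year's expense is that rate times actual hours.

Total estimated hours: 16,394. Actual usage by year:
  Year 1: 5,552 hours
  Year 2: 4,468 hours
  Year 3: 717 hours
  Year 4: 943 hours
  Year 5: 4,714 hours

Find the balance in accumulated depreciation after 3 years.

Depreciable base = $787,172 − $164,200 = $622,972.
Rate = $622,972 / 16,394 hours = $38 per hour.
Year 1: 5,552 × $38 = $210,976. Book value $576,196.
Year 2: 4,468 × $38 = $169,784. Book value $406,412.
Year 3: 717 × $38 = $27,246. Book value $379,166.
Accumulated through year 3 = $787,172 − $379,166 = $408,006.

$408,006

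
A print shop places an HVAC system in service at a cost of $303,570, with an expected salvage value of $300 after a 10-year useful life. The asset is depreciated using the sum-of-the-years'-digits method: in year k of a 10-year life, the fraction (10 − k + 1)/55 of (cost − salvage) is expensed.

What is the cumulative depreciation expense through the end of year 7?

Depreciable base = $303,570 − $300 = $303,270.
Sum of the years' digits = 10+9+8+7+6+5+4+3+2+1 = 55.
Year 1: $303,270 × 10/55 = $55,140. Book value $248,430.
Year 2: $303,270 × 9/55 = $49,626. Book value $198,804.
Year 3: $303,270 × 8/55 = $44,112. Book value $154,692.
Year 4: $303,270 × 7/55 = $38,598. Book value $116,094.
Year 5: $303,270 × 6/55 = $33,084. Book value $83,010.
Year 6: $303,270 × 5/55 = $27,570. Book value $55,440.
Year 7: $303,270 × 4/55 = $22,056. Book value $33,384.
Accumulated through year 7 = $303,570 − $33,384 = $270,186.

$270,186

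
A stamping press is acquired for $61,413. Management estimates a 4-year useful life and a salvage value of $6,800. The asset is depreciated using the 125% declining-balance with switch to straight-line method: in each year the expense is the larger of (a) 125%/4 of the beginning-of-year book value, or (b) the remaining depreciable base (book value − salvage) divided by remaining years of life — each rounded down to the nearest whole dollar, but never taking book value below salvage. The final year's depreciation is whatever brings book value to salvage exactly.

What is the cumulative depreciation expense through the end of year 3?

Depreciable base = $61,413 − $6,800 = $54,613.
Year 1: DB = ⌊$61,413 × 125%/4⌋ = $19,191; SL = ⌊$54,613/4⌋ = $13,653 → take DB $19,191. Book value $42,222.
Year 2: DB = ⌊$42,222 × 125%/4⌋ = $13,194; SL = ⌊$35,422/3⌋ = $11,807 → take DB $13,194. Book value $29,028.
Year 3: DB = ⌊$29,028 × 125%/4⌋ = $9,071; SL = ⌊$22,228/2⌋ = $11,114 → take SL $11,114. Book value $17,914.
Accumulated through year 3 = $61,413 − $17,914 = $43,499.

$43,499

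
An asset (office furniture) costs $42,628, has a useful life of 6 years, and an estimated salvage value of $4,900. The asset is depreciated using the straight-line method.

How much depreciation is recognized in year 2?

Depreciable base = $42,628 − $4,900 = $37,728.
Annual expense = $37,728 / 6 = $6,288.

$6,288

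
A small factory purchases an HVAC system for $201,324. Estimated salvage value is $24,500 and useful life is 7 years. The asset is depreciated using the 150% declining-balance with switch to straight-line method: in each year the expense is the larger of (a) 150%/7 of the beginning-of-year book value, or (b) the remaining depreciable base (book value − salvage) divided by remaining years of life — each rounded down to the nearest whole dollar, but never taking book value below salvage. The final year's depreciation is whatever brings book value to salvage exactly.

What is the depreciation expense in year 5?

$17,409

Depreciable base = $201,324 − $24,500 = $176,824.
Year 1: DB = ⌊$201,324 × 150%/7⌋ = $43,140; SL = ⌊$176,824/7⌋ = $25,260 → take DB $43,140. Book value $158,184.
Year 2: DB = ⌊$158,184 × 150%/7⌋ = $33,896; SL = ⌊$133,684/6⌋ = $22,280 → take DB $33,896. Book value $124,288.
Year 3: DB = ⌊$124,288 × 150%/7⌋ = $26,633; SL = ⌊$99,788/5⌋ = $19,957 → take DB $26,633. Book value $97,655.
Year 4: DB = ⌊$97,655 × 150%/7⌋ = $20,926; SL = ⌊$73,155/4⌋ = $18,288 → take DB $20,926. Book value $76,729.
Year 5: DB = ⌊$76,729 × 150%/7⌋ = $16,441; SL = ⌊$52,229/3⌋ = $17,409 → take SL $17,409. Book value $59,320.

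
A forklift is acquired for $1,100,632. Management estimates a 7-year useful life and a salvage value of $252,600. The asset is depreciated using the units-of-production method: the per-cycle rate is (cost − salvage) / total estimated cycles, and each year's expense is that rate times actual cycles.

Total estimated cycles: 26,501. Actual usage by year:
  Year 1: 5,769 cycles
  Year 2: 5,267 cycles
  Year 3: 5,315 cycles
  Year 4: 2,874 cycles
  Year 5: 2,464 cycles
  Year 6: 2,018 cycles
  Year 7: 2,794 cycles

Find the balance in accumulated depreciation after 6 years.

Depreciable base = $1,100,632 − $252,600 = $848,032.
Rate = $848,032 / 26,501 cycles = $32 per cycle.
Year 1: 5,769 × $32 = $184,608. Book value $916,024.
Year 2: 5,267 × $32 = $168,544. Book value $747,480.
Year 3: 5,315 × $32 = $170,080. Book value $577,400.
Year 4: 2,874 × $32 = $91,968. Book value $485,432.
Year 5: 2,464 × $32 = $78,848. Book value $406,584.
Year 6: 2,018 × $32 = $64,576. Book value $342,008.
Accumulated through year 6 = $1,100,632 − $342,008 = $758,624.

$758,624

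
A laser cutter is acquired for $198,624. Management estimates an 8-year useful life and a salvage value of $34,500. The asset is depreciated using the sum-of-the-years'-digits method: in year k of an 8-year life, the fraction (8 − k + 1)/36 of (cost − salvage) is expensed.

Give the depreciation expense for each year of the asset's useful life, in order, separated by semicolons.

$36,472; $31,913; $27,354; $22,795; $18,236; $13,677; $9,118; $4,559

Depreciable base = $198,624 − $34,500 = $164,124.
Sum of the years' digits = 8+7+6+5+4+3+2+1 = 36.
Year 1: $164,124 × 8/36 = $36,472. Book value $162,152.
Year 2: $164,124 × 7/36 = $31,913. Book value $130,239.
Year 3: $164,124 × 6/36 = $27,354. Book value $102,885.
Year 4: $164,124 × 5/36 = $22,795. Book value $80,090.
Year 5: $164,124 × 4/36 = $18,236. Book value $61,854.
Year 6: $164,124 × 3/36 = $13,677. Book value $48,177.
Year 7: $164,124 × 2/36 = $9,118. Book value $39,059.
Year 8: $164,124 × 1/36 = $4,559. Book value $34,500.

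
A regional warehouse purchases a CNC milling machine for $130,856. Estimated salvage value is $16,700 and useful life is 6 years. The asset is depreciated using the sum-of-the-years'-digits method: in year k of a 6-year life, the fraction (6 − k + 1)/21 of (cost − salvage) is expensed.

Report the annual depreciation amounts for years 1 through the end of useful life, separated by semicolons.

Depreciable base = $130,856 − $16,700 = $114,156.
Sum of the years' digits = 6+5+4+3+2+1 = 21.
Year 1: $114,156 × 6/21 = $32,616. Book value $98,240.
Year 2: $114,156 × 5/21 = $27,180. Book value $71,060.
Year 3: $114,156 × 4/21 = $21,744. Book value $49,316.
Year 4: $114,156 × 3/21 = $16,308. Book value $33,008.
Year 5: $114,156 × 2/21 = $10,872. Book value $22,136.
Year 6: $114,156 × 1/21 = $5,436. Book value $16,700.

$32,616; $27,180; $21,744; $16,308; $10,872; $5,436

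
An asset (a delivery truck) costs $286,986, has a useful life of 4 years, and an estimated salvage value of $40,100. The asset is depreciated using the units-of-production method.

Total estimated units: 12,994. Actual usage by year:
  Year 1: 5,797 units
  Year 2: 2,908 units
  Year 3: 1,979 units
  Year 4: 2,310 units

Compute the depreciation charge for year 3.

Depreciable base = $286,986 − $40,100 = $246,886.
Rate = $246,886 / 12,994 units = $19 per unit.
Year 1: 5,797 × $19 = $110,143. Book value $176,843.
Year 2: 2,908 × $19 = $55,252. Book value $121,591.
Year 3: 1,979 × $19 = $37,601. Book value $83,990.

$37,601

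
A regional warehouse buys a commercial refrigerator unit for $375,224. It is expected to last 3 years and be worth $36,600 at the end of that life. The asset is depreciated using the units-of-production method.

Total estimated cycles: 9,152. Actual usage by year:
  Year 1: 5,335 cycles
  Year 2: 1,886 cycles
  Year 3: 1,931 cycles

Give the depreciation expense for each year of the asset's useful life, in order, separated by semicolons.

$197,395; $69,782; $71,447

Depreciable base = $375,224 − $36,600 = $338,624.
Rate = $338,624 / 9,152 cycles = $37 per cycle.
Year 1: 5,335 × $37 = $197,395. Book value $177,829.
Year 2: 1,886 × $37 = $69,782. Book value $108,047.
Year 3: 1,931 × $37 = $71,447. Book value $36,600.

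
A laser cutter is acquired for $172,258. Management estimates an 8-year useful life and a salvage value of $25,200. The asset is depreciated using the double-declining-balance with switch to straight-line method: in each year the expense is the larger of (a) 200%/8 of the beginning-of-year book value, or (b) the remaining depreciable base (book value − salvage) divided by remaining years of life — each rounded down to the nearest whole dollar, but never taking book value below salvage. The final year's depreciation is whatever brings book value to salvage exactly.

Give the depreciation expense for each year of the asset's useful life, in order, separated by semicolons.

Depreciable base = $172,258 − $25,200 = $147,058.
Year 1: DB = ⌊$172,258 × 200%/8⌋ = $43,064; SL = ⌊$147,058/8⌋ = $18,382 → take DB $43,064. Book value $129,194.
Year 2: DB = ⌊$129,194 × 200%/8⌋ = $32,298; SL = ⌊$103,994/7⌋ = $14,856 → take DB $32,298. Book value $96,896.
Year 3: DB = ⌊$96,896 × 200%/8⌋ = $24,224; SL = ⌊$71,696/6⌋ = $11,949 → take DB $24,224. Book value $72,672.
Year 4: DB = ⌊$72,672 × 200%/8⌋ = $18,168; SL = ⌊$47,472/5⌋ = $9,494 → take DB $18,168. Book value $54,504.
Year 5: DB = ⌊$54,504 × 200%/8⌋ = $13,626; SL = ⌊$29,304/4⌋ = $7,326 → take DB $13,626. Book value $40,878.
Year 6: DB = ⌊$40,878 × 200%/8⌋ = $10,219; SL = ⌊$15,678/3⌋ = $5,226 → take DB $10,219. Book value $30,659.
Year 7: DB = ⌊$30,659 × 200%/8⌋ = $7,664; SL = ⌊$5,459/2⌋ = $2,729 → take DB $7,664, capped at $5,459. Book value $25,200.
Year 8 (final): $25,200 − $25,200 = $0. Book value $25,200.

$43,064; $32,298; $24,224; $18,168; $13,626; $10,219; $5,459; $0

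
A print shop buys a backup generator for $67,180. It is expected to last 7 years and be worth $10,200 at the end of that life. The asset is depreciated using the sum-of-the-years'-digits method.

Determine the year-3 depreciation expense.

Depreciable base = $67,180 − $10,200 = $56,980.
Sum of the years' digits = 7+6+5+4+3+2+1 = 28.
Year 1: $56,980 × 7/28 = $14,245. Book value $52,935.
Year 2: $56,980 × 6/28 = $12,210. Book value $40,725.
Year 3: $56,980 × 5/28 = $10,175. Book value $30,550.

$10,175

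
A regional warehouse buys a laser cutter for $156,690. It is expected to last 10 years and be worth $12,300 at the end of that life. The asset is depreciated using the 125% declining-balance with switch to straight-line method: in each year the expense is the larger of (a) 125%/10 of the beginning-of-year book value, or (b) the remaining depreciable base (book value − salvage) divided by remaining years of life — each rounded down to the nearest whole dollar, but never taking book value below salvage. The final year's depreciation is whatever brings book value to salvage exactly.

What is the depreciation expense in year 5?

$13,238

Depreciable base = $156,690 − $12,300 = $144,390.
Year 1: DB = ⌊$156,690 × 125%/10⌋ = $19,586; SL = ⌊$144,390/10⌋ = $14,439 → take DB $19,586. Book value $137,104.
Year 2: DB = ⌊$137,104 × 125%/10⌋ = $17,138; SL = ⌊$124,804/9⌋ = $13,867 → take DB $17,138. Book value $119,966.
Year 3: DB = ⌊$119,966 × 125%/10⌋ = $14,995; SL = ⌊$107,666/8⌋ = $13,458 → take DB $14,995. Book value $104,971.
Year 4: DB = ⌊$104,971 × 125%/10⌋ = $13,121; SL = ⌊$92,671/7⌋ = $13,238 → take SL $13,238. Book value $91,733.
Year 5: DB = ⌊$91,733 × 125%/10⌋ = $11,466; SL = ⌊$79,433/6⌋ = $13,238 → take SL $13,238. Book value $78,495.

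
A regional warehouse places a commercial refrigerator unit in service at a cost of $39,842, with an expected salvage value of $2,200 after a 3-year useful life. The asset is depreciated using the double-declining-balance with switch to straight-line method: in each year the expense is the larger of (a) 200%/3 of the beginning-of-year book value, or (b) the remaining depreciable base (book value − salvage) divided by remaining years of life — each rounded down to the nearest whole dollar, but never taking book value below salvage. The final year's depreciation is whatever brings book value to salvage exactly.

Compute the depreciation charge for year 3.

Depreciable base = $39,842 − $2,200 = $37,642.
Year 1: DB = ⌊$39,842 × 200%/3⌋ = $26,561; SL = ⌊$37,642/3⌋ = $12,547 → take DB $26,561. Book value $13,281.
Year 2: DB = ⌊$13,281 × 200%/3⌋ = $8,854; SL = ⌊$11,081/2⌋ = $5,540 → take DB $8,854. Book value $4,427.
Year 3 (final): $4,427 − $2,200 = $2,227. Book value $2,200.

$2,227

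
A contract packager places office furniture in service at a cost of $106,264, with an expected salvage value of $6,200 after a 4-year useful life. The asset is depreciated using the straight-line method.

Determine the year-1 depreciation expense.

$25,016

Depreciable base = $106,264 − $6,200 = $100,064.
Annual expense = $100,064 / 4 = $25,016.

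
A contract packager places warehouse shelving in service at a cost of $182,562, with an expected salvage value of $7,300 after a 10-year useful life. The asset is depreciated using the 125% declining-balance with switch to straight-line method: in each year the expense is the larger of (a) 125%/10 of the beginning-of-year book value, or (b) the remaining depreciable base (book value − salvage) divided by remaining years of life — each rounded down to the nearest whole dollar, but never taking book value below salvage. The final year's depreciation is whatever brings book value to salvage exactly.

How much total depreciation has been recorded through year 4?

Depreciable base = $182,562 − $7,300 = $175,262.
Year 1: DB = ⌊$182,562 × 125%/10⌋ = $22,820; SL = ⌊$175,262/10⌋ = $17,526 → take DB $22,820. Book value $159,742.
Year 2: DB = ⌊$159,742 × 125%/10⌋ = $19,967; SL = ⌊$152,442/9⌋ = $16,938 → take DB $19,967. Book value $139,775.
Year 3: DB = ⌊$139,775 × 125%/10⌋ = $17,471; SL = ⌊$132,475/8⌋ = $16,559 → take DB $17,471. Book value $122,304.
Year 4: DB = ⌊$122,304 × 125%/10⌋ = $15,288; SL = ⌊$115,004/7⌋ = $16,429 → take SL $16,429. Book value $105,875.
Accumulated through year 4 = $182,562 − $105,875 = $76,687.

$76,687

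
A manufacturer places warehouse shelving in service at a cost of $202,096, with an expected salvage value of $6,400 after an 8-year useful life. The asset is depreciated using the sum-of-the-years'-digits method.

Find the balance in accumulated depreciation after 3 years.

$114,156

Depreciable base = $202,096 − $6,400 = $195,696.
Sum of the years' digits = 8+7+6+5+4+3+2+1 = 36.
Year 1: $195,696 × 8/36 = $43,488. Book value $158,608.
Year 2: $195,696 × 7/36 = $38,052. Book value $120,556.
Year 3: $195,696 × 6/36 = $32,616. Book value $87,940.
Accumulated through year 3 = $202,096 − $87,940 = $114,156.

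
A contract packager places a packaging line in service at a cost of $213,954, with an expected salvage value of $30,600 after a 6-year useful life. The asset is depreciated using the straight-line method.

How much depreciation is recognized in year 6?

$30,559

Depreciable base = $213,954 − $30,600 = $183,354.
Annual expense = $183,354 / 6 = $30,559.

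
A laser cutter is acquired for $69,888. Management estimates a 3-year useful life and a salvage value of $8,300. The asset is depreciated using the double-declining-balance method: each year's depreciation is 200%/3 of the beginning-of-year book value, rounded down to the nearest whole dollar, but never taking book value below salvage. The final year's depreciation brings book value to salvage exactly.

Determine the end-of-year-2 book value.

$8,300

Depreciable base = $69,888 − $8,300 = $61,588.
Year 1: ⌊$69,888 × 200%/3⌋ = $46,592. Book value $23,296.
Year 2: ⌊$23,296 × 200%/3⌋ = $15,530, capped at $14,996. Book value $8,300.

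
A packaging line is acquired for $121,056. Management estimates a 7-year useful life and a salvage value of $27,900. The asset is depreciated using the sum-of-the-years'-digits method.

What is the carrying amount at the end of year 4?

$47,862

Depreciable base = $121,056 − $27,900 = $93,156.
Sum of the years' digits = 7+6+5+4+3+2+1 = 28.
Year 1: $93,156 × 7/28 = $23,289. Book value $97,767.
Year 2: $93,156 × 6/28 = $19,962. Book value $77,805.
Year 3: $93,156 × 5/28 = $16,635. Book value $61,170.
Year 4: $93,156 × 4/28 = $13,308. Book value $47,862.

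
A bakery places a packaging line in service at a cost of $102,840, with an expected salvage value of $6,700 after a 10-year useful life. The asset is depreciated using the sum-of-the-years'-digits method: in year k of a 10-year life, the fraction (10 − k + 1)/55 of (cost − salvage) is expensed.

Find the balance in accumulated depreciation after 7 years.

Depreciable base = $102,840 − $6,700 = $96,140.
Sum of the years' digits = 10+9+8+7+6+5+4+3+2+1 = 55.
Year 1: $96,140 × 10/55 = $17,480. Book value $85,360.
Year 2: $96,140 × 9/55 = $15,732. Book value $69,628.
Year 3: $96,140 × 8/55 = $13,984. Book value $55,644.
Year 4: $96,140 × 7/55 = $12,236. Book value $43,408.
Year 5: $96,140 × 6/55 = $10,488. Book value $32,920.
Year 6: $96,140 × 5/55 = $8,740. Book value $24,180.
Year 7: $96,140 × 4/55 = $6,992. Book value $17,188.
Accumulated through year 7 = $102,840 − $17,188 = $85,652.

$85,652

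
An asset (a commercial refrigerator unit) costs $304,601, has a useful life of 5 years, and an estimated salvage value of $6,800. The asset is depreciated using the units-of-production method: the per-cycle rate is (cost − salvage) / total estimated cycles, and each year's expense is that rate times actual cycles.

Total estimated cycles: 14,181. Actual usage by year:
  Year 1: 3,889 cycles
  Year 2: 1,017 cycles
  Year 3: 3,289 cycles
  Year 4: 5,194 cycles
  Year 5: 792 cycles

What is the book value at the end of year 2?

$201,575

Depreciable base = $304,601 − $6,800 = $297,801.
Rate = $297,801 / 14,181 cycles = $21 per cycle.
Year 1: 3,889 × $21 = $81,669. Book value $222,932.
Year 2: 1,017 × $21 = $21,357. Book value $201,575.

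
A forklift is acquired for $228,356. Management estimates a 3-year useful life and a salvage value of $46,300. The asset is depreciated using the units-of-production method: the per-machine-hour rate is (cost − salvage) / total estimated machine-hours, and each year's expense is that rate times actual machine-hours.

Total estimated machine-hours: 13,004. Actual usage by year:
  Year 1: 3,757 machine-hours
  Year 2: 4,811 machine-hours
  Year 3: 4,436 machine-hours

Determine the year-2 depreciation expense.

Depreciable base = $228,356 − $46,300 = $182,056.
Rate = $182,056 / 13,004 machine-hours = $14 per machine-hour.
Year 1: 3,757 × $14 = $52,598. Book value $175,758.
Year 2: 4,811 × $14 = $67,354. Book value $108,404.

$67,354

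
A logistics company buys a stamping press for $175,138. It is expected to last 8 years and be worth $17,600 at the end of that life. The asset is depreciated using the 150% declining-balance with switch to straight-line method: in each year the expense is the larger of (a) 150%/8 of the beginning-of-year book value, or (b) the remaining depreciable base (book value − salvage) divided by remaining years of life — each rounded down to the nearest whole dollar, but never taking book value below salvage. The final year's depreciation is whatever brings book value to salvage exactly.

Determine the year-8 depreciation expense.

$14,682

Depreciable base = $175,138 − $17,600 = $157,538.
Year 1: DB = ⌊$175,138 × 150%/8⌋ = $32,838; SL = ⌊$157,538/8⌋ = $19,692 → take DB $32,838. Book value $142,300.
Year 2: DB = ⌊$142,300 × 150%/8⌋ = $26,681; SL = ⌊$124,700/7⌋ = $17,814 → take DB $26,681. Book value $115,619.
Year 3: DB = ⌊$115,619 × 150%/8⌋ = $21,678; SL = ⌊$98,019/6⌋ = $16,336 → take DB $21,678. Book value $93,941.
Year 4: DB = ⌊$93,941 × 150%/8⌋ = $17,613; SL = ⌊$76,341/5⌋ = $15,268 → take DB $17,613. Book value $76,328.
Year 5: DB = ⌊$76,328 × 150%/8⌋ = $14,311; SL = ⌊$58,728/4⌋ = $14,682 → take SL $14,682. Book value $61,646.
Year 6: DB = ⌊$61,646 × 150%/8⌋ = $11,558; SL = ⌊$44,046/3⌋ = $14,682 → take SL $14,682. Book value $46,964.
Year 7: DB = ⌊$46,964 × 150%/8⌋ = $8,805; SL = ⌊$29,364/2⌋ = $14,682 → take SL $14,682. Book value $32,282.
Year 8 (final): $32,282 − $17,600 = $14,682. Book value $17,600.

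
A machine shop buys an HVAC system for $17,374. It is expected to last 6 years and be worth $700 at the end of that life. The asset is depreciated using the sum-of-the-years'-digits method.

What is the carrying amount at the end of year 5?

$1,494

Depreciable base = $17,374 − $700 = $16,674.
Sum of the years' digits = 6+5+4+3+2+1 = 21.
Year 1: $16,674 × 6/21 = $4,764. Book value $12,610.
Year 2: $16,674 × 5/21 = $3,970. Book value $8,640.
Year 3: $16,674 × 4/21 = $3,176. Book value $5,464.
Year 4: $16,674 × 3/21 = $2,382. Book value $3,082.
Year 5: $16,674 × 2/21 = $1,588. Book value $1,494.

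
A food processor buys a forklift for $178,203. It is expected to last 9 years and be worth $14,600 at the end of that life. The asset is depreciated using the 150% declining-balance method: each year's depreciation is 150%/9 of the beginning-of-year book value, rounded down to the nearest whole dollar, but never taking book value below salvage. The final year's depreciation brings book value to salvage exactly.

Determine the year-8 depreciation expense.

Depreciable base = $178,203 − $14,600 = $163,603.
Year 1: ⌊$178,203 × 150%/9⌋ = $29,700. Book value $148,503.
Year 2: ⌊$148,503 × 150%/9⌋ = $24,750. Book value $123,753.
Year 3: ⌊$123,753 × 150%/9⌋ = $20,625. Book value $103,128.
Year 4: ⌊$103,128 × 150%/9⌋ = $17,188. Book value $85,940.
Year 5: ⌊$85,940 × 150%/9⌋ = $14,323. Book value $71,617.
Year 6: ⌊$71,617 × 150%/9⌋ = $11,936. Book value $59,681.
Year 7: ⌊$59,681 × 150%/9⌋ = $9,946. Book value $49,735.
Year 8: ⌊$49,735 × 150%/9⌋ = $8,289. Book value $41,446.

$8,289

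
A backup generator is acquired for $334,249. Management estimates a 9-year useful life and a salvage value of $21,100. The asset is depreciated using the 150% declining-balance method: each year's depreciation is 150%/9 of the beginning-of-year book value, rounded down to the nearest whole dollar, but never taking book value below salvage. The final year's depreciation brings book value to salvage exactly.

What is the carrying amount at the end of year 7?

Depreciable base = $334,249 − $21,100 = $313,149.
Year 1: ⌊$334,249 × 150%/9⌋ = $55,708. Book value $278,541.
Year 2: ⌊$278,541 × 150%/9⌋ = $46,423. Book value $232,118.
Year 3: ⌊$232,118 × 150%/9⌋ = $38,686. Book value $193,432.
Year 4: ⌊$193,432 × 150%/9⌋ = $32,238. Book value $161,194.
Year 5: ⌊$161,194 × 150%/9⌋ = $26,865. Book value $134,329.
Year 6: ⌊$134,329 × 150%/9⌋ = $22,388. Book value $111,941.
Year 7: ⌊$111,941 × 150%/9⌋ = $18,656. Book value $93,285.

$93,285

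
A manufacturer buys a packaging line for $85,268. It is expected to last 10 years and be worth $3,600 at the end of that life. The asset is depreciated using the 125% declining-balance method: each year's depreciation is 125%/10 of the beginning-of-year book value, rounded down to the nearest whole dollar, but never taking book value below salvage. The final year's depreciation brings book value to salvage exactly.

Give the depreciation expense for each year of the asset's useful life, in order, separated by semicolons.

Depreciable base = $85,268 − $3,600 = $81,668.
Year 1: ⌊$85,268 × 125%/10⌋ = $10,658. Book value $74,610.
Year 2: ⌊$74,610 × 125%/10⌋ = $9,326. Book value $65,284.
Year 3: ⌊$65,284 × 125%/10⌋ = $8,160. Book value $57,124.
Year 4: ⌊$57,124 × 125%/10⌋ = $7,140. Book value $49,984.
Year 5: ⌊$49,984 × 125%/10⌋ = $6,248. Book value $43,736.
Year 6: ⌊$43,736 × 125%/10⌋ = $5,467. Book value $38,269.
Year 7: ⌊$38,269 × 125%/10⌋ = $4,783. Book value $33,486.
Year 8: ⌊$33,486 × 125%/10⌋ = $4,185. Book value $29,301.
Year 9: ⌊$29,301 × 125%/10⌋ = $3,662. Book value $25,639.
Year 10 (final): $25,639 − $3,600 = $22,039. Book value $3,600.

$10,658; $9,326; $8,160; $7,140; $6,248; $5,467; $4,783; $4,185; $3,662; $22,039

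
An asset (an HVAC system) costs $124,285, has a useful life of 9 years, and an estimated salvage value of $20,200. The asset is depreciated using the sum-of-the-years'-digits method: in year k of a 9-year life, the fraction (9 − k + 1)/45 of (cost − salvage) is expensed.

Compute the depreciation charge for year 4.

$13,878

Depreciable base = $124,285 − $20,200 = $104,085.
Sum of the years' digits = 9+8+7+6+5+4+3+2+1 = 45.
Year 1: $104,085 × 9/45 = $20,817. Book value $103,468.
Year 2: $104,085 × 8/45 = $18,504. Book value $84,964.
Year 3: $104,085 × 7/45 = $16,191. Book value $68,773.
Year 4: $104,085 × 6/45 = $13,878. Book value $54,895.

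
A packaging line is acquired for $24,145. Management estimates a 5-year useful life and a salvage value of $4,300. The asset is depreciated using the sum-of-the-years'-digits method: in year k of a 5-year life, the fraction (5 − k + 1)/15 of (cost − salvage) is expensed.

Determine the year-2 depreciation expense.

Depreciable base = $24,145 − $4,300 = $19,845.
Sum of the years' digits = 5+4+3+2+1 = 15.
Year 1: $19,845 × 5/15 = $6,615. Book value $17,530.
Year 2: $19,845 × 4/15 = $5,292. Book value $12,238.

$5,292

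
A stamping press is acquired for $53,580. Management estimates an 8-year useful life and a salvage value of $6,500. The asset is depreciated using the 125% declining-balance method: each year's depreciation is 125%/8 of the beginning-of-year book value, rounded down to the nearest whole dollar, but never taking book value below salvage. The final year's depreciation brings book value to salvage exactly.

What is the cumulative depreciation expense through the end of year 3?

Depreciable base = $53,580 − $6,500 = $47,080.
Year 1: ⌊$53,580 × 125%/8⌋ = $8,371. Book value $45,209.
Year 2: ⌊$45,209 × 125%/8⌋ = $7,063. Book value $38,146.
Year 3: ⌊$38,146 × 125%/8⌋ = $5,960. Book value $32,186.
Accumulated through year 3 = $53,580 − $32,186 = $21,394.

$21,394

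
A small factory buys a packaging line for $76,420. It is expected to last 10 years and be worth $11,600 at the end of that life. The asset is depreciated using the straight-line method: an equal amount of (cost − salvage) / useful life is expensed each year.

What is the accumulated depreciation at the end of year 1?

Depreciable base = $76,420 − $11,600 = $64,820.
Annual expense = $64,820 / 10 = $6,482.
End of year 1: book value $69,938.
Accumulated through year 1 = $76,420 − $69,938 = $6,482.

$6,482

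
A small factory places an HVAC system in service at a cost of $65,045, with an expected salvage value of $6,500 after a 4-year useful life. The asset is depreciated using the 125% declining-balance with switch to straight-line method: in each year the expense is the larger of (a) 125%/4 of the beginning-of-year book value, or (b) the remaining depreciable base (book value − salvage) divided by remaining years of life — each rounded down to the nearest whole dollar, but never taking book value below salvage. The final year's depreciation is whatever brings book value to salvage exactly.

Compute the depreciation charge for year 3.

$12,122

Depreciable base = $65,045 − $6,500 = $58,545.
Year 1: DB = ⌊$65,045 × 125%/4⌋ = $20,326; SL = ⌊$58,545/4⌋ = $14,636 → take DB $20,326. Book value $44,719.
Year 2: DB = ⌊$44,719 × 125%/4⌋ = $13,974; SL = ⌊$38,219/3⌋ = $12,739 → take DB $13,974. Book value $30,745.
Year 3: DB = ⌊$30,745 × 125%/4⌋ = $9,607; SL = ⌊$24,245/2⌋ = $12,122 → take SL $12,122. Book value $18,623.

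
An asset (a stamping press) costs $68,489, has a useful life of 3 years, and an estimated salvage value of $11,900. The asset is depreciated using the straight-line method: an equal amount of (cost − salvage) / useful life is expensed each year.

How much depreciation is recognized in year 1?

$18,863

Depreciable base = $68,489 − $11,900 = $56,589.
Annual expense = $56,589 / 3 = $18,863.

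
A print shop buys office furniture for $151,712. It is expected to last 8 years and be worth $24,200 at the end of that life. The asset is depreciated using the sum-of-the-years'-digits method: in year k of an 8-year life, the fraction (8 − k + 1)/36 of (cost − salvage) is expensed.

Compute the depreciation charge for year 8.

$3,542

Depreciable base = $151,712 − $24,200 = $127,512.
Sum of the years' digits = 8+7+6+5+4+3+2+1 = 36.
Year 1: $127,512 × 8/36 = $28,336. Book value $123,376.
Year 2: $127,512 × 7/36 = $24,794. Book value $98,582.
Year 3: $127,512 × 6/36 = $21,252. Book value $77,330.
Year 4: $127,512 × 5/36 = $17,710. Book value $59,620.
Year 5: $127,512 × 4/36 = $14,168. Book value $45,452.
Year 6: $127,512 × 3/36 = $10,626. Book value $34,826.
Year 7: $127,512 × 2/36 = $7,084. Book value $27,742.
Year 8: $127,512 × 1/36 = $3,542. Book value $24,200.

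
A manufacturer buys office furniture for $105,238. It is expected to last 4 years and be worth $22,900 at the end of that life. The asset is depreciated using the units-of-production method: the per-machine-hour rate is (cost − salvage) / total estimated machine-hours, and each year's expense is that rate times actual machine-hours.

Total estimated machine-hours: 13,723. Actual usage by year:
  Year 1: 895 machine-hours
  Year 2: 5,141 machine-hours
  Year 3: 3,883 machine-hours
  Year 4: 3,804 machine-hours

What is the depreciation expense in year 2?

$30,846

Depreciable base = $105,238 − $22,900 = $82,338.
Rate = $82,338 / 13,723 machine-hours = $6 per machine-hour.
Year 1: 895 × $6 = $5,370. Book value $99,868.
Year 2: 5,141 × $6 = $30,846. Book value $69,022.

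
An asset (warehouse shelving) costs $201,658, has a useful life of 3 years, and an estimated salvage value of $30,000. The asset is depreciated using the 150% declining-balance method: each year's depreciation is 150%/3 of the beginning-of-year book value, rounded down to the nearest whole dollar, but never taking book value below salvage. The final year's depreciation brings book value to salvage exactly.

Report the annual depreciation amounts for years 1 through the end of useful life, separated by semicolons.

$100,829; $50,414; $20,415

Depreciable base = $201,658 − $30,000 = $171,658.
Year 1: ⌊$201,658 × 150%/3⌋ = $100,829. Book value $100,829.
Year 2: ⌊$100,829 × 150%/3⌋ = $50,414. Book value $50,415.
Year 3 (final): $50,415 − $30,000 = $20,415. Book value $30,000.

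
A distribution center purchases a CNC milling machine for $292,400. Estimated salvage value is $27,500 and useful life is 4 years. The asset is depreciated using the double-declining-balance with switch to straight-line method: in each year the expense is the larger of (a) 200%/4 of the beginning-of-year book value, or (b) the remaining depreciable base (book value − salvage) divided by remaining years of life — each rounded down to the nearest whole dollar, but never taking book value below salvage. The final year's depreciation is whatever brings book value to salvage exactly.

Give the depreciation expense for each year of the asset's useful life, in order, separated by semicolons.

$146,200; $73,100; $36,550; $9,050

Depreciable base = $292,400 − $27,500 = $264,900.
Year 1: DB = ⌊$292,400 × 200%/4⌋ = $146,200; SL = ⌊$264,900/4⌋ = $66,225 → take DB $146,200. Book value $146,200.
Year 2: DB = ⌊$146,200 × 200%/4⌋ = $73,100; SL = ⌊$118,700/3⌋ = $39,566 → take DB $73,100. Book value $73,100.
Year 3: DB = ⌊$73,100 × 200%/4⌋ = $36,550; SL = ⌊$45,600/2⌋ = $22,800 → take DB $36,550. Book value $36,550.
Year 4 (final): $36,550 − $27,500 = $9,050. Book value $27,500.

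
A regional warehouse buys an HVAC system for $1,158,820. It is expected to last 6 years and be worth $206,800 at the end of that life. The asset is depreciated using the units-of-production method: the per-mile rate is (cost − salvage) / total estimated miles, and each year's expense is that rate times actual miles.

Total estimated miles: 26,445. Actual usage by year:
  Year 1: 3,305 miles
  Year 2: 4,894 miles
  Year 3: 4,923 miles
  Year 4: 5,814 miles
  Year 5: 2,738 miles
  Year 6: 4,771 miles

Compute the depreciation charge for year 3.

Depreciable base = $1,158,820 − $206,800 = $952,020.
Rate = $952,020 / 26,445 miles = $36 per mile.
Year 1: 3,305 × $36 = $118,980. Book value $1,039,840.
Year 2: 4,894 × $36 = $176,184. Book value $863,656.
Year 3: 4,923 × $36 = $177,228. Book value $686,428.

$177,228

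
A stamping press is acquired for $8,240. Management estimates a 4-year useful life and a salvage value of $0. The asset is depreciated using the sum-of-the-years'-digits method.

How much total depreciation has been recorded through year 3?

Depreciable base = $8,240 − $0 = $8,240.
Sum of the years' digits = 4+3+2+1 = 10.
Year 1: $8,240 × 4/10 = $3,296. Book value $4,944.
Year 2: $8,240 × 3/10 = $2,472. Book value $2,472.
Year 3: $8,240 × 2/10 = $1,648. Book value $824.
Accumulated through year 3 = $8,240 − $824 = $7,416.

$7,416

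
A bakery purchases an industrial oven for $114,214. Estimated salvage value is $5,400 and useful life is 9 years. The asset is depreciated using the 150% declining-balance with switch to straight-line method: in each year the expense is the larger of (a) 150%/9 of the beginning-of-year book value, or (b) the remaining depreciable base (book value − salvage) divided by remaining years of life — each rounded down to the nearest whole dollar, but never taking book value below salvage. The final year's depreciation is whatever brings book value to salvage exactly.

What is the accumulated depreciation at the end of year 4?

$59,133

Depreciable base = $114,214 − $5,400 = $108,814.
Year 1: DB = ⌊$114,214 × 150%/9⌋ = $19,035; SL = ⌊$108,814/9⌋ = $12,090 → take DB $19,035. Book value $95,179.
Year 2: DB = ⌊$95,179 × 150%/9⌋ = $15,863; SL = ⌊$89,779/8⌋ = $11,222 → take DB $15,863. Book value $79,316.
Year 3: DB = ⌊$79,316 × 150%/9⌋ = $13,219; SL = ⌊$73,916/7⌋ = $10,559 → take DB $13,219. Book value $66,097.
Year 4: DB = ⌊$66,097 × 150%/9⌋ = $11,016; SL = ⌊$60,697/6⌋ = $10,116 → take DB $11,016. Book value $55,081.
Accumulated through year 4 = $114,214 − $55,081 = $59,133.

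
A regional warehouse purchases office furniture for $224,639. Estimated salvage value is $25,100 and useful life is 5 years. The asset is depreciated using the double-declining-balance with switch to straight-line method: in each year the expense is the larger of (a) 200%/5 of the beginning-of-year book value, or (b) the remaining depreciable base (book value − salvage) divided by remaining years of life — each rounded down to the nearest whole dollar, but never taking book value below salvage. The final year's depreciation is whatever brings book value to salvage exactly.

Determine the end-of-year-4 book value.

Depreciable base = $224,639 − $25,100 = $199,539.
Year 1: DB = ⌊$224,639 × 200%/5⌋ = $89,855; SL = ⌊$199,539/5⌋ = $39,907 → take DB $89,855. Book value $134,784.
Year 2: DB = ⌊$134,784 × 200%/5⌋ = $53,913; SL = ⌊$109,684/4⌋ = $27,421 → take DB $53,913. Book value $80,871.
Year 3: DB = ⌊$80,871 × 200%/5⌋ = $32,348; SL = ⌊$55,771/3⌋ = $18,590 → take DB $32,348. Book value $48,523.
Year 4: DB = ⌊$48,523 × 200%/5⌋ = $19,409; SL = ⌊$23,423/2⌋ = $11,711 → take DB $19,409. Book value $29,114.

$29,114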